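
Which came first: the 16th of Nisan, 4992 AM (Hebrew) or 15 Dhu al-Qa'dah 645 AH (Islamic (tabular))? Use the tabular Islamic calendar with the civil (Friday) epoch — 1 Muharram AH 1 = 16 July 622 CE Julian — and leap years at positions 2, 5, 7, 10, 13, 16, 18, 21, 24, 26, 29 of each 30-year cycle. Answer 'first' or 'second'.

First date → JDN 2171143; second date → JDN 2176961.
JDN 2171143 < JDN 2176961, so the first date is earlier.

first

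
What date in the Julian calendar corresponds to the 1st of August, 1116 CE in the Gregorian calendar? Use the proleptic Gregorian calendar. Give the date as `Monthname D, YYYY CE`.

For dates in this range the Gregorian date is 7 days ahead of the Julian.
1 August 1116 Gregorian − 7 days → 25 July 1116 Julian.

July 25, 1116 CE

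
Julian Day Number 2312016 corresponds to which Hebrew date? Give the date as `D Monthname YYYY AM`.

27 Kislev 5378 AM

The Gregorian equivalent of JDN 2312016 is 25 December 1617.
In the Hebrew calendar that day is 27 Kislev 5378 AM.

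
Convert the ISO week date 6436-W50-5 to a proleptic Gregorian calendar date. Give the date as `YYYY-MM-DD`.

6436-12-12

ISO week 1 of 6436 is the week containing the first Thursday of 6436.
Week 50, day 5 (Friday) lands on 6436-12-12.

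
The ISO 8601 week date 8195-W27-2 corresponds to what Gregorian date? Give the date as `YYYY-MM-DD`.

8195-06-30

ISO week 1 of 8195 is the week containing the first Thursday of 8195.
Week 27, day 2 (Tuesday) lands on 8195-06-30.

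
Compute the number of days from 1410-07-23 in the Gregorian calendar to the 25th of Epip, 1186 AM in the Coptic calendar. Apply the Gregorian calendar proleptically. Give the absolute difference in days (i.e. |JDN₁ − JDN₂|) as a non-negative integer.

First date → JDN 2236255; second date → JDN 2258175.
The interval is |2236255 − 2258175| = 21920 days.

21920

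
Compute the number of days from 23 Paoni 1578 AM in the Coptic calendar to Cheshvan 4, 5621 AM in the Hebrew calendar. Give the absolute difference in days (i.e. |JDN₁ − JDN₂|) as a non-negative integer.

First date → JDN 2401321; second date → JDN 2400704.
The interval is |2401321 − 2400704| = 617 days.

617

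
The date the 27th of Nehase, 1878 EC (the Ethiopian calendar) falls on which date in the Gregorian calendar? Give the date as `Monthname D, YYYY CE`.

September 1, 1886 CE

Both dates share Julian Day Number 2410151; in the Gregorian calendar that is 1 September 1886 CE.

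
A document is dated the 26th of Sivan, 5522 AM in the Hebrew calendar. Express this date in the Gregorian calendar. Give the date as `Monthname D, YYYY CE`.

Both dates share Julian Day Number 2364785; in the Gregorian calendar that is 17 June 1762 CE.

June 17, 1762 CE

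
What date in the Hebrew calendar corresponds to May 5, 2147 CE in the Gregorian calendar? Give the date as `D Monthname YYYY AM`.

5 Iyar 5907 AM

Both dates share Julian Day Number 2505360; in the Hebrew calendar that is 5 Iyar 5907 AM.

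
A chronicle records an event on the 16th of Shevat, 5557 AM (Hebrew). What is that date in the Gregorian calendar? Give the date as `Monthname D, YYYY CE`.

February 12, 1797 CE

Both dates share Julian Day Number 2377444; in the Gregorian calendar that is 12 February 1797 CE.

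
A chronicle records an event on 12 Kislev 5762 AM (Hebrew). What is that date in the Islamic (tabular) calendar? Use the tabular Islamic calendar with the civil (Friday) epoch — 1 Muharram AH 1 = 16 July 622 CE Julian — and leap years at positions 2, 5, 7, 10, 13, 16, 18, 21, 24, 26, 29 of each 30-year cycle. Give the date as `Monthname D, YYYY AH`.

Julian Day Number of the source date = 2452241.
Converting JDN 2452241 to the tabular Islamic calendar gives 11 Ramadan 1422 AH.

Ramadan 11, 1422 AH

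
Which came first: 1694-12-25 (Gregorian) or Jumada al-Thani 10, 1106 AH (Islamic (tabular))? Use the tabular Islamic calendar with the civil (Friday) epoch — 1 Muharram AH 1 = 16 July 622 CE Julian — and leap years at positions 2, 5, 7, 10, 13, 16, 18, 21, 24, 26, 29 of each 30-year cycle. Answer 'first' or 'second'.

Converting both to JDN: 2340140 vs 2340172; the smaller is the first.

first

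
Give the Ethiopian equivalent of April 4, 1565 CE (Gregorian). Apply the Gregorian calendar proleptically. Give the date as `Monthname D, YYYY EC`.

Julian Day Number of the source date = 2292758.
Converting JDN 2292758 to the Ethiopian calendar gives 29 Megabit 1557 EC.

Megabit 29, 1557 EC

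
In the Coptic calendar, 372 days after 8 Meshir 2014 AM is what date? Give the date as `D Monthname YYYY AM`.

15 Meshir 2015 AM

Counting 372 days forward from JDN 2560435 reaches JDN 2560807, which is 15 Meshir 2015 AM.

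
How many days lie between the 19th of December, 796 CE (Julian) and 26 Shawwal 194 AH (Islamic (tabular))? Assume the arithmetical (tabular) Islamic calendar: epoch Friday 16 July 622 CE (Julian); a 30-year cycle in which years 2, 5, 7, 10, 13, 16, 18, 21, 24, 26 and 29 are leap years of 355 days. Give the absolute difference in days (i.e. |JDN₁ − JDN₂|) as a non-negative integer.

JDN of the first date = 2012150.
JDN of the second date = 2017124.
|2017124 − 2012150| = 4974.

4974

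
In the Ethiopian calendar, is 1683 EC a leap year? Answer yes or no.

yes

1683 mod 4 = 3; in the Ethiopian calendar a year is leap when year mod 4 = 3, so it is a leap year.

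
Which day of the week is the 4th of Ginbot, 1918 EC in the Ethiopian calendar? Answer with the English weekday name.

Equivalently 12 May 1926 Gregorian, JDN 2424648.
2424648 ≡ 2 (mod 7); counting from Monday = 0 gives Wednesday.

Wednesday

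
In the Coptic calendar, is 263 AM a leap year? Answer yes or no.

yes

263 mod 4 = 3; in the Coptic calendar a year is leap when year mod 4 = 3, so it is a leap year.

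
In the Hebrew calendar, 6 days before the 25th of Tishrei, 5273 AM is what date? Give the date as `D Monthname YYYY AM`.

Counting 6 days back from JDN 2273594 reaches JDN 2273588, which is 19 Tishrei 5273 AM.

19 Tishrei 5273 AM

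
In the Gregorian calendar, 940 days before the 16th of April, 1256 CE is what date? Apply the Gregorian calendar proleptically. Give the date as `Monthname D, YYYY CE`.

Counting 940 days back from JDN 2179911 reaches JDN 2178971, which is September 19, 1253 CE.

September 19, 1253 CE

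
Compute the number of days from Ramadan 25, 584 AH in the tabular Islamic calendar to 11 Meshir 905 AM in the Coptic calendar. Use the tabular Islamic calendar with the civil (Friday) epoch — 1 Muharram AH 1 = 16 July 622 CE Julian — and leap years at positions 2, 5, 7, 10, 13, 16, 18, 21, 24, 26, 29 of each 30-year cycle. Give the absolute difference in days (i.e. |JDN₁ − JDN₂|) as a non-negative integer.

JDN of the first date = 2155296.
JDN of the second date = 2155376.
|2155376 − 2155296| = 80.

80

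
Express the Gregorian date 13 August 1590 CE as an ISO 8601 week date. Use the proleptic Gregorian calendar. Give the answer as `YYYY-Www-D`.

1590-W33-1

The weekday is Monday (ISO weekday 1).
That Monday belongs to ISO week 33 of ISO year 1590.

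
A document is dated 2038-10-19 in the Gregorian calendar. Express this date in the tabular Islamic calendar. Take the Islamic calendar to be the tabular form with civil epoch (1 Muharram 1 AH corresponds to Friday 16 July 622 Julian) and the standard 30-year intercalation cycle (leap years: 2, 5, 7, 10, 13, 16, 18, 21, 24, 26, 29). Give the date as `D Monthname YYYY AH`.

20 Ramadan 1460 AH

Julian Day Number of the source date = 2465716.
Converting JDN 2465716 to the tabular Islamic calendar gives 20 Ramadan 1460 AH.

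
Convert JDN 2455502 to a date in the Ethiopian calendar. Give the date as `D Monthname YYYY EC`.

22 Tikimt 2003 EC

JDN 2455502 is 1 November 2010 in the Gregorian calendar.
In the Ethiopian calendar that day is 22 Tikimt 2003 EC.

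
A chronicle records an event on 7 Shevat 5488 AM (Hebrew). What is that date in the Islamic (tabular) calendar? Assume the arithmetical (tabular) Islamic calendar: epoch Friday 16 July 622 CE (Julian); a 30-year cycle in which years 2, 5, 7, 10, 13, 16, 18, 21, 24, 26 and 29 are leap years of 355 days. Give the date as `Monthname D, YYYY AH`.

Both dates share Julian Day Number 2352216; in the tabular Islamic calendar that is 5 Jumada al-Thani 1140 AH.

Jumada al-Thani 5, 1140 AH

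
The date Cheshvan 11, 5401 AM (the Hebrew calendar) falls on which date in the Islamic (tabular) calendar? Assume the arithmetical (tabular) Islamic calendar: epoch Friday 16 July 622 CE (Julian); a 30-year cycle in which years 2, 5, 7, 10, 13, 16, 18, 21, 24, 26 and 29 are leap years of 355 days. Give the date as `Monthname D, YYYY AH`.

Rajab 11, 1050 AH

Both dates share Julian Day Number 2320358; in the tabular Islamic calendar that is 11 Rajab 1050 AH.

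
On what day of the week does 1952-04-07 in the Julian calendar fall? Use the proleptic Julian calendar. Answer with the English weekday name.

Sunday

Equivalently 20 April 1952 Gregorian, JDN 2434123.
2434123 ≡ 6 (mod 7); counting from Monday = 0 gives Sunday.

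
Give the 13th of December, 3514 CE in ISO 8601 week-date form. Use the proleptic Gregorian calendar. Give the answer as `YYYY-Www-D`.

The weekday is Sunday (ISO weekday 7).
That Sunday belongs to ISO week 50 of ISO year 3514.

3514-W50-7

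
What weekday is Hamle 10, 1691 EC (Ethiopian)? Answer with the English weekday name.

This is JDN 2341802 (14 July 1699 Gregorian).
JDN 2341802 mod 7 = 1, and JDN 0 was a Monday, so this is a Tuesday.

Tuesday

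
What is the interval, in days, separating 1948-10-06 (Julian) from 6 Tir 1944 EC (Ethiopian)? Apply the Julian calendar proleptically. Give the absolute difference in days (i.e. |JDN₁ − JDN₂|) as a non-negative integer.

First date → JDN 2432844; second date → JDN 2434027.
The interval is |2432844 − 2434027| = 1183 days.

1183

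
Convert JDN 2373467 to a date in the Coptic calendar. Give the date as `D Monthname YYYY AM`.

18 Paremhat 1502 AM

The Gregorian equivalent of JDN 2373467 is 25 March 1786.
In the Coptic calendar that day is 18 Paremhat 1502 AM.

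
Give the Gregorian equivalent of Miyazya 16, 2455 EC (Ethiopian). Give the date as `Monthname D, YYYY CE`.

April 27, 2463 CE

Julian Day Number of the source date = 2620769.
Converting JDN 2620769 to the Gregorian calendar gives 27 April 2463 CE.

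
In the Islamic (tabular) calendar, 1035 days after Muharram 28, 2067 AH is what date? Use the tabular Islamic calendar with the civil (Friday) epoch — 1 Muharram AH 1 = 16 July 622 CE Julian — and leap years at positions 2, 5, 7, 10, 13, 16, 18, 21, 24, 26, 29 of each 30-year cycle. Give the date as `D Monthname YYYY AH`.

30 Dhu al-Hijjah 2069 AH

JDN of Muharram 28, 2067 AH = 2680589.
2680589 + 1035 = 2681624.
JDN 2681624 in the tabular Islamic calendar is 30 Dhu al-Hijjah 2069 AH.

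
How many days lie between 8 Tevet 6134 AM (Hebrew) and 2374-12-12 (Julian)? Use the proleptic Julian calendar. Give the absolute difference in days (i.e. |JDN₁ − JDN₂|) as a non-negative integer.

368

JDN of the first date = 2588139.
JDN of the second date = 2588507.
|2588507 − 2588139| = 368.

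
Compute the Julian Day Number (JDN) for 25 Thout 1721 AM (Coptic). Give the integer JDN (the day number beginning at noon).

2453284

Equivalently 5 October 2004 (Gregorian).
JDN 2451545 is 1 January 2000 CE (Gregorian); the target day is +1739 days from there, so JDN = 2453284.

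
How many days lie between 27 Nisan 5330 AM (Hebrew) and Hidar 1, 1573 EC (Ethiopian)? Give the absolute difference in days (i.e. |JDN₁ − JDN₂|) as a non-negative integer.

JDN of the first date = 2294592.
JDN of the second date = 2298454.
|2298454 − 2294592| = 3862.

3862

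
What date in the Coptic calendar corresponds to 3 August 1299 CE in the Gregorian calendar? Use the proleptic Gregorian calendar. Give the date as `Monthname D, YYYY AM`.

Mesori 3, 1015 AM

Both dates share Julian Day Number 2195725; in the Coptic calendar that is 3 Mesori 1015 AM.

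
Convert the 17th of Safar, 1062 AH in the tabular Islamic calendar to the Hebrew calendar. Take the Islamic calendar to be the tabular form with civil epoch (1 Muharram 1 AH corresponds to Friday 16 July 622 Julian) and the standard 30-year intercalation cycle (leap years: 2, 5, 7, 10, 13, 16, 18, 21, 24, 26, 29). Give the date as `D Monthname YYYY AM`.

The source date corresponds to 29 January 1652 in the Gregorian calendar (JDN 2324469).
That day falls on 19 Shevat 5412 AM in the Hebrew calendar.

19 Shevat 5412 AM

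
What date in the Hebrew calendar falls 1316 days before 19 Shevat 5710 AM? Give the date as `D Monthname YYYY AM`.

JDN of 19 Shevat 5710 AM = 2433319.
2433319 − 1316 = 2432003.
JDN 2432003 in the Hebrew calendar is 2 Tammuz 5706 AM.

2 Tammuz 5706 AM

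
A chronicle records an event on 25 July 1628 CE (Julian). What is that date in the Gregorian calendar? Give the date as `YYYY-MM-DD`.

1628-08-04

The Julian–Gregorian offset here is 10 days (Julian trailing).
25 July 1628 Julian + 10 days → 4 August 1628 Gregorian.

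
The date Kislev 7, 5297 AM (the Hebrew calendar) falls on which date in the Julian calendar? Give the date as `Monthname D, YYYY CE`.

November 21, 1536 CE

Both dates share Julian Day Number 2282407; in the Julian calendar that is 21 November 1536 CE.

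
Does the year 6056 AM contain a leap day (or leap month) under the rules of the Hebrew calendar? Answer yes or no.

Hebrew year 6056 is year 14 of its 19-year Metonic cycle; leap years are at positions 3, 6, 8, 11, 14, 17, 19, so it is a leap year (13 months).

yes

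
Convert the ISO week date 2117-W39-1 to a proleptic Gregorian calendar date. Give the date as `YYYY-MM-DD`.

ISO week 1 of 2117 is the week containing the first Thursday of 2117.
Week 39, day 1 (Monday) lands on 2117-09-27.

2117-09-27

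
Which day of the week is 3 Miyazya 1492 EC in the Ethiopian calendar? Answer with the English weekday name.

Equivalently 8 April 1500 Gregorian, JDN 2269021.
Since JDN mod 7 = 6 (0 = Monday), the day is Sunday.

Sunday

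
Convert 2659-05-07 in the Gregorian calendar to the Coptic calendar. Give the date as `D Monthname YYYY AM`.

24 Parmouti 2375 AM

Julian Day Number of the source date = 2692366.
Converting JDN 2692366 to the Coptic calendar gives 24 Parmouti 2375 AM.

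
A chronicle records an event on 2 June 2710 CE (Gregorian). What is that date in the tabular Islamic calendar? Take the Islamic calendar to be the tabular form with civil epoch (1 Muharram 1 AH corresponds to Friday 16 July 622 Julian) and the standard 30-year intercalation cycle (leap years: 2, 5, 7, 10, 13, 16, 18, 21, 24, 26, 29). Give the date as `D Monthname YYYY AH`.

Julian Day Number of the source date = 2711019.
Converting JDN 2711019 to the tabular Islamic calendar gives 12 Dhu al-Hijjah 2152 AH.

12 Dhu al-Hijjah 2152 AH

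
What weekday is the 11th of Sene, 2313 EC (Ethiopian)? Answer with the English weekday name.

Tuesday

This is JDN 2568959 (21 June 2321 Gregorian).
2568959 ≡ 1 (mod 7); counting from Monday = 0 gives Tuesday.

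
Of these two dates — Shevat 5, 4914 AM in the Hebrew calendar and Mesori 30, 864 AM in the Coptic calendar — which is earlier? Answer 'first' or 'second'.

The two dates have Julian Day Numbers 2142576 and 2140600 respectively.
Since 2140600 < 2142576, the second date comes first.

second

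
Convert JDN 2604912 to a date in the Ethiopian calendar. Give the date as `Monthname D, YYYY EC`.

Hidar 14, 2412 EC

JDN 2604912 is 27 November 2419 in the Gregorian calendar.
In the Ethiopian calendar that day is Hidar 14, 2412 EC.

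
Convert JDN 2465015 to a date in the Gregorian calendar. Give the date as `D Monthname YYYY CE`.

Counting from JDN 2299161 = 15 Oct 1582 gives an offset of 165854 days.

17 November 2036 CE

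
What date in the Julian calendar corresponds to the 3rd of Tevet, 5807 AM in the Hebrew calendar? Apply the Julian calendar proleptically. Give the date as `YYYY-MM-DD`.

2046-12-19

Both dates share Julian Day Number 2468712; in the Julian calendar that is 19 December 2046 CE.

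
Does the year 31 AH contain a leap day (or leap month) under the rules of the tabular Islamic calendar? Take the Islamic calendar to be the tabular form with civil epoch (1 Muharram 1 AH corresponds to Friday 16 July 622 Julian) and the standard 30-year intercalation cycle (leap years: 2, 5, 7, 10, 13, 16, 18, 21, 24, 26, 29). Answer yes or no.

no

Year 31 AH is year 1 of its 30-year cycle; leap positions are 2, 5, 7, 10, 13, 16, 18, 21, 24, 26, 29, so it is a common year (354 days).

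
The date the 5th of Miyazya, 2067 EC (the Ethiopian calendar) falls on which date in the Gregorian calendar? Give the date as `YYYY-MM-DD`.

Both dates share Julian Day Number 2479041; in the Gregorian calendar that is 13 April 2075 CE.

2075-04-13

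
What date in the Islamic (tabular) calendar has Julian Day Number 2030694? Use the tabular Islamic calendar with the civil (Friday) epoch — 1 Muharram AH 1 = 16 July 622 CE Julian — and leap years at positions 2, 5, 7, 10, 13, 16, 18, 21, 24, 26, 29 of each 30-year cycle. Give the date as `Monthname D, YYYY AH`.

JDN 2030694 is 1 October 847 in the proleptic Gregorian calendar.
In the tabular Islamic calendar that day is Safar 12, 233 AH.

Safar 12, 233 AH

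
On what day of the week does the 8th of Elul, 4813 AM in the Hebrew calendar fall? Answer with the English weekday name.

Wednesday

This is JDN 2105903 (31 August 1053 Gregorian).
2105903 ≡ 2 (mod 7); counting from Monday = 0 gives Wednesday.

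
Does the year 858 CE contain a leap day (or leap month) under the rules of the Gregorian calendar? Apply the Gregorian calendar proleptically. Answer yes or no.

858 is not divisible by 4, so it is a common year.

no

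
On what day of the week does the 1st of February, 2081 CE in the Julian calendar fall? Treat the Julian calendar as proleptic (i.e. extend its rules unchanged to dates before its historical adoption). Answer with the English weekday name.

Equivalently 14 February 2081 Gregorian, JDN 2481175.
JDN 2481175 mod 7 = 4, and JDN 0 was a Monday, so this is a Friday.

Friday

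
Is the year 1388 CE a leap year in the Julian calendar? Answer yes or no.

1388 mod 4 = 0, so it is a leap year in the Julian calendar.

yes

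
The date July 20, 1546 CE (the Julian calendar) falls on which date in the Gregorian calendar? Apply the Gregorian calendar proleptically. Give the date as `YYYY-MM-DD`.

1546-07-30

At this point the Julian calendar is 10 days behind the Gregorian.
20 July 1546 Julian + 10 days → 30 July 1546 Gregorian.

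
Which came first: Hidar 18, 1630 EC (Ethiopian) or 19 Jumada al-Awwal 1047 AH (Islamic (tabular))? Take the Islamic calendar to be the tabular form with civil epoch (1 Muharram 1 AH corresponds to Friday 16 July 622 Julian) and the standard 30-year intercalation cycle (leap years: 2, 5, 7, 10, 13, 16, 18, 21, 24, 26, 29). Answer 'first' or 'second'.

First date → JDN 2319290; second date → JDN 2319244.
JDN 2319244 < JDN 2319290, so the second date is earlier.

second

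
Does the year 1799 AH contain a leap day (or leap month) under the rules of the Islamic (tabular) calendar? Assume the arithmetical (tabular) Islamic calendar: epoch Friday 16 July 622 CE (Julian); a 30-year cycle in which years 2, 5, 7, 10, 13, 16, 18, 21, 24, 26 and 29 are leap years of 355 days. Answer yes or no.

Year 1799 AH is year 29 of its 30-year cycle; leap positions are 2, 5, 7, 10, 13, 16, 18, 21, 24, 26, 29, so it is a leap year (355 days).

yes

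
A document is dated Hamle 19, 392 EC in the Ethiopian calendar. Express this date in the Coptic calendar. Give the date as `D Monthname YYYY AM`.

19 Epip 116 AM

Both dates share Julian Day Number 1867352; in the Coptic calendar that is 19 Epip 116 AM.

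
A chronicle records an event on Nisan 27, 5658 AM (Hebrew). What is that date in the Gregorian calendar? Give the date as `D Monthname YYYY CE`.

19 April 1898 CE

Julian Day Number of the source date = 2414399.
Converting JDN 2414399 to the Gregorian calendar gives 19 April 1898 CE.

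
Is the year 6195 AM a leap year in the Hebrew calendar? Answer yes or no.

Hebrew year 6195 is year 1 of its 19-year Metonic cycle; leap years are at positions 3, 6, 8, 11, 14, 17, 19, so it is a common year (12 months).

no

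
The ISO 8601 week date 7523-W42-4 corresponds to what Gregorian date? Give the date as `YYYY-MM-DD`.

ISO week 1 of 7523 is the week containing the first Thursday of 7523.
Week 42, day 4 (Thursday) lands on 7523-10-18.

7523-10-18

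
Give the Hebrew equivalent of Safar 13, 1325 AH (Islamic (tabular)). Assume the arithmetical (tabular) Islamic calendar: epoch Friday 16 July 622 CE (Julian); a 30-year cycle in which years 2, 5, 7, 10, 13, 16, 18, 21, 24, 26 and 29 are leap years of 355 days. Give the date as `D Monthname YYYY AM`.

13 Nisan 5667 AM

Julian Day Number of the source date = 2417663.
Converting JDN 2417663 to the Hebrew calendar gives 13 Nisan 5667 AM.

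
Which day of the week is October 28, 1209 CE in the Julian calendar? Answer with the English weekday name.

This is JDN 2162946 (4 November 1209 Gregorian).
2162946 ≡ 2 (mod 7); counting from Monday = 0 gives Wednesday.

Wednesday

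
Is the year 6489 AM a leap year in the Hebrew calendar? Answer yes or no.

Hebrew year 6489 is year 10 of its 19-year Metonic cycle; leap years are at positions 3, 6, 8, 11, 14, 17, 19, so it is a common year (12 months).

no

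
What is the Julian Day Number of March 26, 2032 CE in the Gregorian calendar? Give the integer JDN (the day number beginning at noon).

2463318

JDN 2451545 is 1 January 2000 CE (Gregorian); the target day is +11773 days from there, so JDN = 2463318.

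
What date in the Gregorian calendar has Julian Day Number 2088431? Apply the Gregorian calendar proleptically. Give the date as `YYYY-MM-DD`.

Counting from JDN 2299161 = 15 Oct 1582 gives an offset of -210730 days.

1005-10-30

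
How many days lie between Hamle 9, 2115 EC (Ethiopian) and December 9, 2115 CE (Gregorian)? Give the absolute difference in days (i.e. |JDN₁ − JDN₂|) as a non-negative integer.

First date → JDN 2496667; second date → JDN 2493890.
The interval is |2496667 − 2493890| = 2777 days.

2777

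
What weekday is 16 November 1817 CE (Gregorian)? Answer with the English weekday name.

Sunday

Since JDN mod 7 = 6 (0 = Monday), the day is Sunday.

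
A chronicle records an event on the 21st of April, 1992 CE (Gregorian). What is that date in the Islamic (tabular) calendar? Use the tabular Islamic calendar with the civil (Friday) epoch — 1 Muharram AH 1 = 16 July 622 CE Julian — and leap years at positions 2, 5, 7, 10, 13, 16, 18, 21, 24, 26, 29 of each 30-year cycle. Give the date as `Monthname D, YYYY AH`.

Julian Day Number of the source date = 2448734.
Converting JDN 2448734 to the tabular Islamic calendar gives 18 Shawwal 1412 AH.

Shawwal 18, 1412 AH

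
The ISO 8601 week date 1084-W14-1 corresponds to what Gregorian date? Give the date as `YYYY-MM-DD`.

ISO week 1 of 1084 is the week containing the first Thursday of 1084.
Week 14, day 1 (Monday) lands on 1084-03-31.

1084-03-31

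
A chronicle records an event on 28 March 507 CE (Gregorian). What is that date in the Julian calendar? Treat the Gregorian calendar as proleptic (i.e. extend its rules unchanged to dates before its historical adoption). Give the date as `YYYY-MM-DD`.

0507-03-26

The Julian–Gregorian offset here is 2 days (Julian trailing).
28 March 507 Gregorian − 2 days → 26 March 507 Julian.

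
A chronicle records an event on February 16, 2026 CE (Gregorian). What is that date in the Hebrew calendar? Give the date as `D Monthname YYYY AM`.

Julian Day Number of the source date = 2461088.
Converting JDN 2461088 to the Hebrew calendar gives 29 Shevat 5786 AM.

29 Shevat 5786 AM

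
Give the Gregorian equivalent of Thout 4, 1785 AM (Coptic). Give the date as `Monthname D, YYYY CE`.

September 14, 2068 CE

Julian Day Number of the source date = 2476639.
Converting JDN 2476639 to the Gregorian calendar gives 14 September 2068 CE.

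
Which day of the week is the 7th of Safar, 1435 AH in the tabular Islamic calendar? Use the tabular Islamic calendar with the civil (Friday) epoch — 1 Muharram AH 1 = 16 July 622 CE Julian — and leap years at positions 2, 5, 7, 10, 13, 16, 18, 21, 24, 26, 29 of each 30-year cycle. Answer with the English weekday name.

This is JDN 2456638 (11 December 2013 Gregorian).
JDN 2456638 mod 7 = 2, and JDN 0 was a Monday, so this is a Wednesday.

Wednesday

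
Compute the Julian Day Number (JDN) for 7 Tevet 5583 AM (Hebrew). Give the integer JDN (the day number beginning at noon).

In the Gregorian calendar the same day is 21 December 1822.
JDN 2299161 is 15 October 1582 CE (Gregorian); the target day is +87725 days from there, so JDN = 2386886.

2386886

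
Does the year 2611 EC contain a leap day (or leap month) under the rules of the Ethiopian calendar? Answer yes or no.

2611 mod 4 = 3; in the Ethiopian calendar a year is leap when year mod 4 = 3, so it is a leap year.

yes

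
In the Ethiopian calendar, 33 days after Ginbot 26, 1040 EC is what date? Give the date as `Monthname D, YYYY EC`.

Sene 29, 1040 EC

Counting 33 days forward from JDN 2103981 reaches JDN 2104014, which is Sene 29, 1040 EC.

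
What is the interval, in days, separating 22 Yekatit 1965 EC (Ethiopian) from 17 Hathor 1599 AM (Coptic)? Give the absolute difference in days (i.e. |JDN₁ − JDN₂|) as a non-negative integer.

32968

First date → JDN 2441743; second date → JDN 2408775.
The interval is |2441743 − 2408775| = 32968 days.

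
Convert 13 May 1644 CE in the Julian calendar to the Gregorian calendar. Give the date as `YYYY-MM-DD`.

1644-05-23

For dates in this range the Gregorian date is 10 days ahead of the Julian.
13 May 1644 Julian + 10 days → 23 May 1644 Gregorian.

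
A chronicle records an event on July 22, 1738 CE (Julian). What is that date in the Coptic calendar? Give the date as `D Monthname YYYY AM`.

28 Epip 1454 AM

Both dates share Julian Day Number 2356065; in the Coptic calendar that is 28 Epip 1454 AM.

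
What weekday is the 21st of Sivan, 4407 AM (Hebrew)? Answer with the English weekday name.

In the proleptic Gregorian calendar this is 3 June 647 (JDN 1957525).
Since JDN mod 7 = 3 (0 = Monday), the day is Thursday.

Thursday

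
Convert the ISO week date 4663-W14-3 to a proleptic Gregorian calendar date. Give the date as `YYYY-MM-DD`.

4663-04-01

ISO week 1 of 4663 is the week containing the first Thursday of 4663.
Week 14, day 3 (Wednesday) lands on 4663-04-01.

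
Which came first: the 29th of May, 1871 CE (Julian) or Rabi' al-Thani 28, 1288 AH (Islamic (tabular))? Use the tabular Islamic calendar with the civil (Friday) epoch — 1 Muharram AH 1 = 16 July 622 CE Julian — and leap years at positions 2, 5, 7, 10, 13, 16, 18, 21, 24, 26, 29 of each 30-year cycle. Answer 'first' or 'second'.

Converting both to JDN: 2404589 vs 2404626; the smaller is the first.

first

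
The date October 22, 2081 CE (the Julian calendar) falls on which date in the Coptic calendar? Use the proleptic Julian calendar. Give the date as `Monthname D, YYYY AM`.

Paopi 25, 1798 AM

Both dates share Julian Day Number 2481438; in the Coptic calendar that is 25 Paopi 1798 AM.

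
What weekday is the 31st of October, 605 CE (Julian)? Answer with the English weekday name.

In the proleptic Gregorian calendar this is 3 November 605 (JDN 1942338).
JDN 1942338 mod 7 = 6, and JDN 0 was a Monday, so this is a Sunday.

Sunday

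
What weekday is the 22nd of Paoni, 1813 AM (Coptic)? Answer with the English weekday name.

Saturday

In the Gregorian calendar this is 29 June 2097 (JDN 2487154).
JDN 2487154 mod 7 = 5, and JDN 0 was a Monday, so this is a Saturday.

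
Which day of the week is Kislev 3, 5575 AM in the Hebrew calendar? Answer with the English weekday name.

Wednesday

This is JDN 2383929 (16 November 1814 Gregorian).
JDN 2383929 mod 7 = 2, and JDN 0 was a Monday, so this is a Wednesday.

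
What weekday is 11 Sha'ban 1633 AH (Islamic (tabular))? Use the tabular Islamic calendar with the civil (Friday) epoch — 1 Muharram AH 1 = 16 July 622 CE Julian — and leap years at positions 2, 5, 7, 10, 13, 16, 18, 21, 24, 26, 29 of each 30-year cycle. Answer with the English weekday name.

This is JDN 2526983 (18 July 2206 Gregorian).
JDN 2526983 mod 7 = 4, and JDN 0 was a Monday, so this is a Friday.

Friday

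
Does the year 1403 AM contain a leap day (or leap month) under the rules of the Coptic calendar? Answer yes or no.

1403 mod 4 = 3; in the Coptic calendar a year is leap when year mod 4 = 3, so it is a leap year.

yes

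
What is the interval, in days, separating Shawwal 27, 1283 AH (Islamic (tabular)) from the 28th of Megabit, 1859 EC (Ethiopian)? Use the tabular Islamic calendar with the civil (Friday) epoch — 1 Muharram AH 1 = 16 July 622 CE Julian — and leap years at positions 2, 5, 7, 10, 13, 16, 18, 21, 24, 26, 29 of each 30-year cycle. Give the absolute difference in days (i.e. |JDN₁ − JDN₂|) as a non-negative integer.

32

JDN of the first date = 2403030.
JDN of the second date = 2403062.
|2403062 − 2403030| = 32.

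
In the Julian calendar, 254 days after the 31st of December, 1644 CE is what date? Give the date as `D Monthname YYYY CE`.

Counting 254 days forward from JDN 2321894 reaches JDN 2322148, which is 11 September 1645 CE.

11 September 1645 CE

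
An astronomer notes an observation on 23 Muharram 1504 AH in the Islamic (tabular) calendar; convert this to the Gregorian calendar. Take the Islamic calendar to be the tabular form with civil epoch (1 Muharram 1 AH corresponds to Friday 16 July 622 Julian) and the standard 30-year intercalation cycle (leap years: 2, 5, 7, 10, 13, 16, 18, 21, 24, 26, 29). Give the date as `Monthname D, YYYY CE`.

November 6, 2080 CE

Both dates share Julian Day Number 2481075; in the Gregorian calendar that is 6 November 2080 CE.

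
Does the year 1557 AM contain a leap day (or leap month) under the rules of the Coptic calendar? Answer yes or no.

1557 mod 4 = 1; in the Coptic calendar a year is leap when year mod 4 = 3, so it is a common year.

no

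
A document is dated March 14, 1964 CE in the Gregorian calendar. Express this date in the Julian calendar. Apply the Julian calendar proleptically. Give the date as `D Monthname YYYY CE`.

1 March 1964 CE

At this point the Julian calendar is 13 days behind the Gregorian.
14 March 1964 Gregorian − 13 days → 1 March 1964 Julian.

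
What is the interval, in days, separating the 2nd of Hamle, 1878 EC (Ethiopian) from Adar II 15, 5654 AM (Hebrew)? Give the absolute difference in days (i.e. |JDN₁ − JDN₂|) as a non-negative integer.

First date → JDN 2410096; second date → JDN 2412911.
The interval is |2410096 − 2412911| = 2815 days.

2815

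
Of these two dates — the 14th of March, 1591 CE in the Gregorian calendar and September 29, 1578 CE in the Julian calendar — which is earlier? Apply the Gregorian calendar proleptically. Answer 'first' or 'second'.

First date → JDN 2302233; second date → JDN 2297694.
JDN 2297694 < JDN 2302233, so the second date is earlier.

second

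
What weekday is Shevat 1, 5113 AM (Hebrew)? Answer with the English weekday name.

Monday

In the proleptic Gregorian calendar this is 15 January 1353 (JDN 2215248).
JDN 2215248 mod 7 = 0, and JDN 0 was a Monday, so this is a Monday.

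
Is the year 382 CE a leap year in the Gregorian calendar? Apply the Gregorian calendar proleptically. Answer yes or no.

no

382 is not divisible by 4, so it is a common year.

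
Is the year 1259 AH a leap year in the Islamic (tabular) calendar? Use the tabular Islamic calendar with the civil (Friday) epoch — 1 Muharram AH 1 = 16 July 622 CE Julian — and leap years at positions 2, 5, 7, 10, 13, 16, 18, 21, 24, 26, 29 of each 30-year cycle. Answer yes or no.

yes

Year 1259 AH is year 29 of its 30-year cycle; leap positions are 2, 5, 7, 10, 13, 16, 18, 21, 24, 26, 29, so it is a leap year (355 days).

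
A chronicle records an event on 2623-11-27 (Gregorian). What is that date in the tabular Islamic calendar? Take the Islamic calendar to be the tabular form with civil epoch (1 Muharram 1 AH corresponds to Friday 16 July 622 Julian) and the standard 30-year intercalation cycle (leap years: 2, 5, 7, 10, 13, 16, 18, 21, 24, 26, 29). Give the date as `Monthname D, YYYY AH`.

Shawwal 12, 2063 AH

Julian Day Number of the source date = 2679421.
Converting JDN 2679421 to the tabular Islamic calendar gives 12 Shawwal 2063 AH.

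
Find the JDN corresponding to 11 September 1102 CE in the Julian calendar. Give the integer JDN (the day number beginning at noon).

2123817

In the proleptic Gregorian calendar the same day is 18 September 1102.
JDN 2299161 is 15 October 1582 CE (Gregorian); the target day is −175344 days from there, so JDN = 2123817.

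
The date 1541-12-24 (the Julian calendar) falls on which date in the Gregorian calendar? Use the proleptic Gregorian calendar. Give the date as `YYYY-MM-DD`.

At this point the Julian calendar is 10 days behind the Gregorian.
24 December 1541 Julian + 10 days → 3 January 1542 Gregorian.

1542-01-03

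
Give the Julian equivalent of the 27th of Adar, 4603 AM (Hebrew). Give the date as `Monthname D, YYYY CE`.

Both dates share Julian Day Number 2029025; in the Julian calendar that is 3 March 843 CE.

March 3, 843 CE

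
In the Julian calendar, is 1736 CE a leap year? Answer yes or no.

yes

1736 mod 4 = 0, so it is a leap year in the Julian calendar.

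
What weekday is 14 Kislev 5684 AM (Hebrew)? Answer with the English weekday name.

In the Gregorian calendar this is 22 November 1923 (JDN 2423746).
JDN 2423746 mod 7 = 3, and JDN 0 was a Monday, so this is a Thursday.

Thursday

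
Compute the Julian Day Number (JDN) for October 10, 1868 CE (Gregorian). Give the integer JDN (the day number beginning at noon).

JDN 2451545 is 1 January 2000 CE (Gregorian); the target day is −47929 days from there, so JDN = 2403616.

2403616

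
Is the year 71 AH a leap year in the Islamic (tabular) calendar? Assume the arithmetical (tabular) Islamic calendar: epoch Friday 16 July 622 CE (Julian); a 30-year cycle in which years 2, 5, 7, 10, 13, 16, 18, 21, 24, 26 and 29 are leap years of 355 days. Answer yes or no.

Year 71 AH is year 11 of its 30-year cycle; leap positions are 2, 5, 7, 10, 13, 16, 18, 21, 24, 26, 29, so it is a common year (354 days).

no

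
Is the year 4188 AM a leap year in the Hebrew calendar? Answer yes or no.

yes

Hebrew year 4188 is year 8 of its 19-year Metonic cycle; leap years are at positions 3, 6, 8, 11, 14, 17, 19, so it is a leap year (13 months).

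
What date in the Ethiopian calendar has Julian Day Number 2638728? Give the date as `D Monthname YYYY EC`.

The Gregorian equivalent of JDN 2638728 is 28 June 2512.
In the Ethiopian calendar that day is 17 Sene 2504 EC.

17 Sene 2504 EC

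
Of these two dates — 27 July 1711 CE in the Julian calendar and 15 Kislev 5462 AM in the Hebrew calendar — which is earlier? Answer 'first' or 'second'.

second

Converting both to JDN: 2346208 vs 2342687; the smaller is the second.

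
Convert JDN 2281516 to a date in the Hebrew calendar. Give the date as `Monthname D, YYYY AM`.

Tammuz 1, 5294 AM

The proleptic Gregorian equivalent of JDN 2281516 is 24 June 1534.
In the Hebrew calendar that day is Tammuz 1, 5294 AM.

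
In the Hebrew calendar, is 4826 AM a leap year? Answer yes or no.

Hebrew year 4826 is year 19 of its 19-year Metonic cycle; leap years are at positions 3, 6, 8, 11, 14, 17, 19, so it is a leap year (13 months).

yes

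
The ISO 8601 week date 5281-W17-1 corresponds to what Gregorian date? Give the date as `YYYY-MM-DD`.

5281-04-21

ISO week 1 of 5281 is the week containing the first Thursday of 5281.
Week 17, day 1 (Monday) lands on 5281-04-21.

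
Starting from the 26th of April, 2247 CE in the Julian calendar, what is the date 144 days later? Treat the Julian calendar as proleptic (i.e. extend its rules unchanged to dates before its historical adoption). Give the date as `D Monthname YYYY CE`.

17 September 2247 CE

JDN of the 26th of April, 2247 CE = 2541890.
2541890 + 144 = 2542034.
JDN 2542034 in the Julian calendar is 17 September 2247 CE.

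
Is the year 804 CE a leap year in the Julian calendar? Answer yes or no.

yes

804 mod 4 = 0, so it is a leap year in the Julian calendar.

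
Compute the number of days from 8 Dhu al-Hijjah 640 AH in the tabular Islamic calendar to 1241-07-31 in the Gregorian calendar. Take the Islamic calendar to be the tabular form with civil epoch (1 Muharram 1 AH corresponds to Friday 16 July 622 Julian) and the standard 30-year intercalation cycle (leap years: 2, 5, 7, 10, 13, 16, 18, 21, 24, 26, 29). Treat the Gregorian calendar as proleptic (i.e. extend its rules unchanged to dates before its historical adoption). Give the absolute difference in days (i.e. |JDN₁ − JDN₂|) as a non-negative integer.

674

First date → JDN 2175212; second date → JDN 2174538.
The interval is |2175212 − 2174538| = 674 days.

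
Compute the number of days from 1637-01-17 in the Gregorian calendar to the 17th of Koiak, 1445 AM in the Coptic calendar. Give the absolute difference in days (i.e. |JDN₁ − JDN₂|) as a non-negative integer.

33578

JDN of the first date = 2318979.
JDN of the second date = 2352557.
|2352557 − 2318979| = 33578.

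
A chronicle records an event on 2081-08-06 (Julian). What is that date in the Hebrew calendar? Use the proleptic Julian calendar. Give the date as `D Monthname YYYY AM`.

14 Av 5841 AM

Julian Day Number of the source date = 2481361.
Converting JDN 2481361 to the Hebrew calendar gives 14 Av 5841 AM.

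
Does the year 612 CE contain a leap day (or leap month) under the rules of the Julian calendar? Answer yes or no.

yes

612 mod 4 = 0, so it is a leap year in the Julian calendar.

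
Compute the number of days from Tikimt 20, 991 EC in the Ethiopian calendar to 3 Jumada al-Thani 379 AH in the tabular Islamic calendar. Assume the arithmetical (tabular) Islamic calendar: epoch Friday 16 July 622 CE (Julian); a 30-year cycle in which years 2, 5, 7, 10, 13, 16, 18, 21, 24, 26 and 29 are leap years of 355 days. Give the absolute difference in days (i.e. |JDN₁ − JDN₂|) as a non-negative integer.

JDN of the first date = 2085867.
JDN of the second date = 2082541.
|2082541 − 2085867| = 3326.

3326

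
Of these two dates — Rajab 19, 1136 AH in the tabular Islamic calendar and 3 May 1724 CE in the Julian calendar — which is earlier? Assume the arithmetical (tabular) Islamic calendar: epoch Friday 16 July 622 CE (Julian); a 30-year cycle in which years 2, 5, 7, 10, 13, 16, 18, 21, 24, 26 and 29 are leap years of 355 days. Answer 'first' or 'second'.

first

First date → JDN 2350841; second date → JDN 2350872.
JDN 2350841 < JDN 2350872, so the first date is earlier.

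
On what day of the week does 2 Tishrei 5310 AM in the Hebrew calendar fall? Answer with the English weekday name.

Equivalently 4 October 1549 Gregorian, JDN 2287097.
JDN 2287097 mod 7 = 1, and JDN 0 was a Monday, so this is a Tuesday.

Tuesday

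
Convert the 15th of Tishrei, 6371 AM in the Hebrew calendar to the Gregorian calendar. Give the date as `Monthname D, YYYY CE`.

Both dates share Julian Day Number 2674609; in the Gregorian calendar that is 24 September 2610 CE.

September 24, 2610 CE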